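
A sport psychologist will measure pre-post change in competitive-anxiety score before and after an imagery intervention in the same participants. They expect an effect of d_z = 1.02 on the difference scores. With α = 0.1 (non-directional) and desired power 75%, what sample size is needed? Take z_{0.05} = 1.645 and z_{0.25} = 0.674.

For a paired (one-sample on differences) test: n = ((z_{α/2} + z_β) / d)².
z_{α/2} + z_β = 1.645 + 0.674 = 2.319.
n = (2.319 / 1.02)² = 2.274² = 5.17.
Round up.

n = 6 pairs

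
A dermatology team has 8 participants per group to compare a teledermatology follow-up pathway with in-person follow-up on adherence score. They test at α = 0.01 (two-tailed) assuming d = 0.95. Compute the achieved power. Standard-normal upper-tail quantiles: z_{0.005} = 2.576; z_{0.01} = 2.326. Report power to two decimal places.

For two equal groups, power = Φ(d·√(n/2) − z_{α/2}).
d·√(n/2) = 0.95 × √(8/2) = 0.95 × 2.000 = 1.900.
z_β = 1.900 − 2.576 = -0.676.
Power = Φ(-0.676) = 0.250.

power ≈ 0.25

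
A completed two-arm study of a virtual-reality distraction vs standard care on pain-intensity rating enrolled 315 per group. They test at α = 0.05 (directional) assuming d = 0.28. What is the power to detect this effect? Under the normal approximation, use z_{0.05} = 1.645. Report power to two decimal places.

power ≈ 0.97

For two equal groups, power = Φ(d·√(n/2) − z_{α}).
d·√(n/2) = 0.28 × √(315/2) = 0.28 × 12.550 = 3.514.
z_β = 3.514 − 1.645 = 1.869.
Power = Φ(1.869) = 0.969.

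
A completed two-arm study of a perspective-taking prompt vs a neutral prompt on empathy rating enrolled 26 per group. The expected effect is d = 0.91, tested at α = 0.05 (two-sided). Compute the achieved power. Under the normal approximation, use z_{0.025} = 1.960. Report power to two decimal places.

power ≈ 0.91

For two equal groups, power = Φ(d·√(n/2) − z_{α/2}).
d·√(n/2) = 0.91 × √(26/2) = 0.91 × 3.606 = 3.281.
z_β = 3.281 − 1.960 = 1.321.
Power = Φ(1.321) = 0.907.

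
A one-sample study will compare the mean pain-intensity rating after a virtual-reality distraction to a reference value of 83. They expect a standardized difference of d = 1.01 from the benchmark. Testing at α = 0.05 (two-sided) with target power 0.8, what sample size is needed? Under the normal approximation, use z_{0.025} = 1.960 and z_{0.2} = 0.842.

For a one-sample test: n = ((z_{α/2} + z_β) / d)².
z_{α/2} + z_β = 1.960 + 0.842 = 2.802.
n = (2.802 / 1.01)² = 2.774² = 7.70.
Round up.

n = 8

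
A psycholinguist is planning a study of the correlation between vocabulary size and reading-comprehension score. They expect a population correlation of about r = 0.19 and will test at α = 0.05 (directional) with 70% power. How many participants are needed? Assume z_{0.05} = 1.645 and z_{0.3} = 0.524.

Fisher's z: C = ½·ln((1+r)/(1−r)) = ½·ln(1.4691) = 0.1923.
n = ((z_{α} + z_β)/C)² + 3.
(1.645 + 0.524) / 0.1923 = 2.169 / 0.1923 = 11.279.
n = 11.279² + 3 = 127.22 + 3 = 130.2.
Round up.

n = 131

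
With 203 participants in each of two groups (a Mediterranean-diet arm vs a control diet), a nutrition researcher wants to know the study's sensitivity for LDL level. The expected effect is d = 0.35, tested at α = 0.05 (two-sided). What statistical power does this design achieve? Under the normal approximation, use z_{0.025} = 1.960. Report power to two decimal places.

power ≈ 0.94

For two equal groups, power = Φ(d·√(n/2) − z_{α/2}).
d·√(n/2) = 0.35 × √(203/2) = 0.35 × 10.075 = 3.526.
z_β = 3.526 − 1.960 = 1.566.
Power = Φ(1.566) = 0.941.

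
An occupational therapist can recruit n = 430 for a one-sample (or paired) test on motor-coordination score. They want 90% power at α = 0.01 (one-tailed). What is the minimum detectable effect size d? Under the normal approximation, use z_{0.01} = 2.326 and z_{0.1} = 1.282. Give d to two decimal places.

For a single sample (or paired design) of n = 430: d_min = (z_{α} + z_β)/√n.
z-sum = 2.326 + 1.282 = 3.608.
d_min = 3.608 / √430 = 3.608 / 20.736 = 0.174.

d_min ≈ 0.17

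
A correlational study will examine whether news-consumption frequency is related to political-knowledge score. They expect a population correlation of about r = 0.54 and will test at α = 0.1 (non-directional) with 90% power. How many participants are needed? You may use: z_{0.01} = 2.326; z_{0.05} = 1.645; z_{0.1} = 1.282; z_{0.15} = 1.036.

n = 27

Fisher's z: C = ½·ln((1+r)/(1−r)) = ½·ln(3.3478) = 0.6042.
n = ((z_{α/2} + z_β)/C)² + 3.
(1.645 + 1.282) / 0.6042 = 2.927 / 0.6042 = 4.844.
n = 4.844² + 3 = 23.47 + 3 = 26.5.
Round up.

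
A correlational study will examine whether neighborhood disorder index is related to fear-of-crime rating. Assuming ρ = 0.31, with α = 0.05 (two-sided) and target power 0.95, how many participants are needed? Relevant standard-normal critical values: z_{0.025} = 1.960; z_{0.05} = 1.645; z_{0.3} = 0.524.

n = 130

Fisher's z: C = ½·ln((1+r)/(1−r)) = ½·ln(1.8986) = 0.3205.
n = ((z_{α/2} + z_β)/C)² + 3.
(1.960 + 1.645) / 0.3205 = 3.605 / 0.3205 = 11.248.
n = 11.248² + 3 = 126.52 + 3 = 129.5.
Round up.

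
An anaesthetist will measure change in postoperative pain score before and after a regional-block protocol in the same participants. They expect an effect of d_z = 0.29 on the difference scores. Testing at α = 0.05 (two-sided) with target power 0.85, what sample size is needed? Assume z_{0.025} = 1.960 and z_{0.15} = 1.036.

n = 107 pairs

For a paired (one-sample on differences) test: n = ((z_{α/2} + z_β) / d)².
z_{α/2} + z_β = 1.960 + 1.036 = 2.996.
n = (2.996 / 0.29)² = 10.331² = 106.73.
Round up.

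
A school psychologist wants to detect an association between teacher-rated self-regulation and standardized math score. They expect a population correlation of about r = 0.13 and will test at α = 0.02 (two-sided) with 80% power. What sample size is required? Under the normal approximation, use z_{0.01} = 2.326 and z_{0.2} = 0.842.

n = 591

Fisher's z: C = ½·ln((1+r)/(1−r)) = ½·ln(1.2989) = 0.1307.
n = ((z_{α/2} + z_β)/C)² + 3.
(2.326 + 0.842) / 0.1307 = 3.168 / 0.1307 = 24.239.
n = 24.239² + 3 = 587.52 + 3 = 590.5.
Round up.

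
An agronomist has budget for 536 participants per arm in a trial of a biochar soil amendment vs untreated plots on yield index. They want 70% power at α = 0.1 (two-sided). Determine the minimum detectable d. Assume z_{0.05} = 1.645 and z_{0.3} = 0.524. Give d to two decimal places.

d_min ≈ 0.13

For two independent groups of n = 536 each: d_min = (z_{α/2} + z_β)·√(2/n).
z-sum = 1.645 + 0.524 = 2.169.
d_min = 2.169 × √(2/536) = 2.169 × 0.0611 = 0.132.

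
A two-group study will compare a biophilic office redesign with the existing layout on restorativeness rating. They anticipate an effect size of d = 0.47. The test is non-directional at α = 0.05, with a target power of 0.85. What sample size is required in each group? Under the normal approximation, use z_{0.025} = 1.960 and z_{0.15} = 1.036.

n = 82 per group

For two independent groups with equal n: n = 2·((z_{α/2} + z_β) / d)².
z_{α/2} + z_β = 1.960 + 1.036 = 2.996.
n = 2 × (2.996 / 0.47)² = 2 × 6.374² = 2 × 40.63 = 81.3.
Round up to the next whole participant.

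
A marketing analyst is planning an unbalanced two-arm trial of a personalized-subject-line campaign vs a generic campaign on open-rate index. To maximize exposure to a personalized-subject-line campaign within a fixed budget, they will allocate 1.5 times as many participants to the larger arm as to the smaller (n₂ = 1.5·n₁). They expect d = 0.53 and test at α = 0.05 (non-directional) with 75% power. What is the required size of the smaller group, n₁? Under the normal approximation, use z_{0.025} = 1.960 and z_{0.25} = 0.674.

With allocation ratio k = n₂/n₁ = 1.5, Var(x̄₁−x̄₂) = σ²(1/n₁ + 1/(k·n₁)) = σ²·(k+1)/(k·n₁).
So n₁ = (1 + 1/k)·((z_{α/2} + z_β)/d)² = 1.667 × (2.634/0.53)².
n₁ = 1.667 × 24.70 = 41.2.
Round up: n₁ = 42, giving n₂ = 1.5 × 42 = 63.

n₁ = 42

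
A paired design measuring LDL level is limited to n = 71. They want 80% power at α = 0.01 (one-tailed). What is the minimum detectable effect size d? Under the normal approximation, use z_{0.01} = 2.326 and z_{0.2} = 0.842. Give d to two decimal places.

For a single sample (or paired design) of n = 71: d_min = (z_{α} + z_β)/√n.
z-sum = 2.326 + 0.842 = 3.168.
d_min = 3.168 / √71 = 3.168 / 8.426 = 0.376.

d_min ≈ 0.38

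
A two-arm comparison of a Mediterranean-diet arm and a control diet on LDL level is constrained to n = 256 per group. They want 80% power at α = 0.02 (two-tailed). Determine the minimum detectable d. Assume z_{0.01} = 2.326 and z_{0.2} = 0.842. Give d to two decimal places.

For two independent groups of n = 256 each: d_min = (z_{α/2} + z_β)·√(2/n).
z-sum = 2.326 + 0.842 = 3.168.
d_min = 3.168 × √(2/256) = 3.168 × 0.0884 = 0.280.

d_min ≈ 0.28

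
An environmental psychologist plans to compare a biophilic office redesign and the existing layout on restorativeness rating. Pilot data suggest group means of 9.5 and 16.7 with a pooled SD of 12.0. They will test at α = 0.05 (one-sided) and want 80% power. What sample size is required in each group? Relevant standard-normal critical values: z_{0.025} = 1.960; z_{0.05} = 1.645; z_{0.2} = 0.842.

n = 35 per group

Cohen's d = |M₁ − M₂| / SD_pooled = |9.5 − 16.7| / 12.0 = 7.2 / 12.0 = 0.600.
For two independent groups with equal n: n = 2·((z_{α} + z_β) / d)².
z_{α} + z_β = 1.645 + 0.842 = 2.487.
n = 2 × (2.487 / 0.600)² = 2 × 4.145² = 2 × 17.18 = 34.4.
Round up to the next whole participant.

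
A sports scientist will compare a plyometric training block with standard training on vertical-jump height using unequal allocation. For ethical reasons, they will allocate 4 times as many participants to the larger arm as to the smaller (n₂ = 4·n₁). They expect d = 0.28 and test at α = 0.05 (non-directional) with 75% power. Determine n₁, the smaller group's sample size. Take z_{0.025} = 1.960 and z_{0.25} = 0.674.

With allocation ratio k = n₂/n₁ = 4, Var(x̄₁−x̄₂) = σ²(1/n₁ + 1/(k·n₁)) = σ²·(k+1)/(k·n₁).
So n₁ = (1 + 1/k)·((z_{α/2} + z_β)/d)² = 1.250 × (2.634/0.28)².
n₁ = 1.250 × 88.49 = 110.6.
Round up: n₁ = 111, giving n₂ = 4 × 111 = 444.

n₁ = 111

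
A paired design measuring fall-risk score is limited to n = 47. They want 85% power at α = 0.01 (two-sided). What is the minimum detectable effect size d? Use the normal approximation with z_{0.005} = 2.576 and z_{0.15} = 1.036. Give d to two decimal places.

For a single sample (or paired design) of n = 47: d_min = (z_{α/2} + z_β)/√n.
z-sum = 2.576 + 1.036 = 3.612.
d_min = 3.612 / √47 = 3.612 / 6.856 = 0.527.

d_min ≈ 0.53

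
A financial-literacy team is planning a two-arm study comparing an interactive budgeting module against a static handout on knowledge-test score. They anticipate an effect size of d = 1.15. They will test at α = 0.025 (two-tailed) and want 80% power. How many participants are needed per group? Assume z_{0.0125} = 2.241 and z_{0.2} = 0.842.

n = 15 per group

For two independent groups with equal n: n = 2·((z_{α/2} + z_β) / d)².
z_{α/2} + z_β = 2.241 + 0.842 = 3.083.
n = 2 × (3.083 / 1.15)² = 2 × 2.681² = 2 × 7.19 = 14.4.
Round up to the next whole participant.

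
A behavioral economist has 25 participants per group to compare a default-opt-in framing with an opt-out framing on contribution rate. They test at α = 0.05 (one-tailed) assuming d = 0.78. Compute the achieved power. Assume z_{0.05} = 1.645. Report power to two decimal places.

power ≈ 0.87

For two equal groups, power = Φ(d·√(n/2) − z_{α}).
d·√(n/2) = 0.78 × √(25/2) = 0.78 × 3.536 = 2.758.
z_β = 2.758 − 1.645 = 1.113.
Power = Φ(1.113) = 0.867.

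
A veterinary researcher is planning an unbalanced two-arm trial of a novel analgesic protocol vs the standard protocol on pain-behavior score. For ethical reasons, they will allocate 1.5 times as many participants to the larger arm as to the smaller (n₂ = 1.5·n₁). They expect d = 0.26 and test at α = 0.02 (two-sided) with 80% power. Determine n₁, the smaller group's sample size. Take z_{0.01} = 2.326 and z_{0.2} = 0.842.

With allocation ratio k = n₂/n₁ = 1.5, Var(x̄₁−x̄₂) = σ²(1/n₁ + 1/(k·n₁)) = σ²·(k+1)/(k·n₁).
So n₁ = (1 + 1/k)·((z_{α/2} + z_β)/d)² = 1.667 × (3.168/0.26)².
n₁ = 1.667 × 148.46 = 247.4.
Round up: n₁ = 248, giving n₂ = 1.5 × 248 = 372.

n₁ = 248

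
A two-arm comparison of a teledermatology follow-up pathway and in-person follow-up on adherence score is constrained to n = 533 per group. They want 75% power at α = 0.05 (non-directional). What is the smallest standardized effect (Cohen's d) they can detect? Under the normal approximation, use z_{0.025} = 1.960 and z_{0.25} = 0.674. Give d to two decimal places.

For two independent groups of n = 533 each: d_min = (z_{α/2} + z_β)·√(2/n).
z-sum = 1.960 + 0.674 = 2.634.
d_min = 2.634 × √(2/533) = 2.634 × 0.0613 = 0.161.

d_min ≈ 0.16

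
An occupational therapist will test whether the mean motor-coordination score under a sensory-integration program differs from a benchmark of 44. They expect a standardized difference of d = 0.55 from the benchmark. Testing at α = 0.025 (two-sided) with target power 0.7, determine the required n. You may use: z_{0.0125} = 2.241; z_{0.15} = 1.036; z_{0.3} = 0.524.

For a one-sample test: n = ((z_{α/2} + z_β) / d)².
z_{α/2} + z_β = 2.241 + 0.524 = 2.765.
n = (2.765 / 0.55)² = 5.027² = 25.27.
Round up.

n = 26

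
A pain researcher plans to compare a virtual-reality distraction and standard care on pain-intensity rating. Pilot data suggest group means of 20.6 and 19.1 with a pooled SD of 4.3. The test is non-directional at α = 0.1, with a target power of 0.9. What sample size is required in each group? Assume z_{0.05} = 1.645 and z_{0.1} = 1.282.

n = 141 per group

Cohen's d = |M₁ − M₂| / SD_pooled = |20.6 − 19.1| / 4.3 = 1.5 / 4.3 = 0.349.
For two independent groups with equal n: n = 2·((z_{α/2} + z_β) / d)².
z_{α/2} + z_β = 1.645 + 1.282 = 2.927.
n = 2 × (2.927 / 0.349)² = 2 × 8.387² = 2 × 70.34 = 140.7.
Round up to the next whole participant.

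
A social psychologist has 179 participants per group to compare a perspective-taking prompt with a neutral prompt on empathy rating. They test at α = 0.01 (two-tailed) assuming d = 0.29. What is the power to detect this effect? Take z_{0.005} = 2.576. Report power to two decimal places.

For two equal groups, power = Φ(d·√(n/2) − z_{α/2}).
d·√(n/2) = 0.29 × √(179/2) = 0.29 × 9.460 = 2.744.
z_β = 2.744 − 2.576 = 0.168.
Power = Φ(0.168) = 0.567.

power ≈ 0.57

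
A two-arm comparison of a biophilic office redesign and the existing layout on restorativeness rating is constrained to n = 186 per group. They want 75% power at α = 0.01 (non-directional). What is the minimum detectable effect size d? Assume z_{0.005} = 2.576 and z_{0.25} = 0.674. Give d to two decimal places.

d_min ≈ 0.34

For two independent groups of n = 186 each: d_min = (z_{α/2} + z_β)·√(2/n).
z-sum = 2.576 + 0.674 = 3.250.
d_min = 3.250 × √(2/186) = 3.250 × 0.1037 = 0.337.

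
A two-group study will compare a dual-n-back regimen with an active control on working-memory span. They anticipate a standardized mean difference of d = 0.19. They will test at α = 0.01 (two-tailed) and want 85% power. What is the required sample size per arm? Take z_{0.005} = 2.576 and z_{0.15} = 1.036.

For two independent groups with equal n: n = 2·((z_{α/2} + z_β) / d)².
z_{α/2} + z_β = 2.576 + 1.036 = 3.612.
n = 2 × (3.612 / 0.19)² = 2 × 19.011² = 2 × 361.40 = 722.8.
Round up to the next whole participant.

n = 723 per group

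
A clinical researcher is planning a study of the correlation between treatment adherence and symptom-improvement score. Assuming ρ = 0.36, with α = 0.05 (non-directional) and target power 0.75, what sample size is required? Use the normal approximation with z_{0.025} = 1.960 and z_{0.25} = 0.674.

n = 52

Fisher's z: C = ½·ln((1+r)/(1−r)) = ½·ln(2.1250) = 0.3769.
n = ((z_{α/2} + z_β)/C)² + 3.
(1.960 + 0.674) / 0.3769 = 2.634 / 0.3769 = 6.989.
n = 6.989² + 3 = 48.84 + 3 = 51.8.
Round up.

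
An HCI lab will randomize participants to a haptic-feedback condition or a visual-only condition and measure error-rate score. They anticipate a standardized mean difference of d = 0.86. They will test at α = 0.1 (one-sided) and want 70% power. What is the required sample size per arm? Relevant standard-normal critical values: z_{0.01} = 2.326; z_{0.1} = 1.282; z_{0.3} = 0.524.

For two independent groups with equal n: n = 2·((z_{α} + z_β) / d)².
z_{α} + z_β = 1.282 + 0.524 = 1.806.
n = 2 × (1.806 / 0.86)² = 2 × 2.100² = 2 × 4.41 = 8.8.
Round up to the next whole participant.

n = 9 per group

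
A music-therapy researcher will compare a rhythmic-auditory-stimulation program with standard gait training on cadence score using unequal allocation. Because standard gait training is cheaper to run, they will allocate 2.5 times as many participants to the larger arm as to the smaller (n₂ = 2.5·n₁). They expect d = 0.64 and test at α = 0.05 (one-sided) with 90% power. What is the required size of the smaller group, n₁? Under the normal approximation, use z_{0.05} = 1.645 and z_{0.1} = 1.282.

With allocation ratio k = n₂/n₁ = 2.5, Var(x̄₁−x̄₂) = σ²(1/n₁ + 1/(k·n₁)) = σ²·(k+1)/(k·n₁).
So n₁ = (1 + 1/k)·((z_{α} + z_β)/d)² = 1.400 × (2.927/0.64)².
n₁ = 1.400 × 20.92 = 29.3.
Round up: n₁ = 30, giving n₂ = 2.5 × 30 = 75.

n₁ = 30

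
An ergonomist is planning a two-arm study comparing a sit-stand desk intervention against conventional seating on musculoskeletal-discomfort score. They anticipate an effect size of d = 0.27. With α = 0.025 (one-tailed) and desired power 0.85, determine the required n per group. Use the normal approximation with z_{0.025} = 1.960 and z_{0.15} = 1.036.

For two independent groups with equal n: n = 2·((z_{α} + z_β) / d)².
z_{α} + z_β = 1.960 + 1.036 = 2.996.
n = 2 × (2.996 / 0.27)² = 2 × 11.096² = 2 × 123.13 = 246.3.
Round up to the next whole participant.

n = 247 per group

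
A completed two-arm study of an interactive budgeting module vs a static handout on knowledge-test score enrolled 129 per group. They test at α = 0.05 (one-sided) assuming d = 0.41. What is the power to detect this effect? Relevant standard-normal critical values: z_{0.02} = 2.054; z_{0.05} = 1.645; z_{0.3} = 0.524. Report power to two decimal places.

For two equal groups, power = Φ(d·√(n/2) − z_{α}).
d·√(n/2) = 0.41 × √(129/2) = 0.41 × 8.031 = 3.293.
z_β = 3.293 − 1.645 = 1.648.
Power = Φ(1.648) = 0.950.

power ≈ 0.95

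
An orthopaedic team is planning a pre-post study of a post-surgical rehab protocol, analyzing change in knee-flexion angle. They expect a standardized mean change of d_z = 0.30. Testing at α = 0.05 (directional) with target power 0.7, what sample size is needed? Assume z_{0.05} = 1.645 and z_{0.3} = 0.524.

For a paired (one-sample on differences) test: n = ((z_{α} + z_β) / d)².
z_{α} + z_β = 1.645 + 0.524 = 2.169.
n = (2.169 / 0.30)² = 7.230² = 52.27.
Round up.

n = 53 pairs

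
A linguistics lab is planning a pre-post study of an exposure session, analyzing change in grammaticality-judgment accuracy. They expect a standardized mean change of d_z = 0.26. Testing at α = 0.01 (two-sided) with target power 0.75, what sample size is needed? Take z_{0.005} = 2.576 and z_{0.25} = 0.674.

For a paired (one-sample on differences) test: n = ((z_{α/2} + z_β) / d)².
z_{α/2} + z_β = 2.576 + 0.674 = 3.250.
n = (3.250 / 0.26)² = 12.500² = 156.25.
Round up.

n = 157 pairs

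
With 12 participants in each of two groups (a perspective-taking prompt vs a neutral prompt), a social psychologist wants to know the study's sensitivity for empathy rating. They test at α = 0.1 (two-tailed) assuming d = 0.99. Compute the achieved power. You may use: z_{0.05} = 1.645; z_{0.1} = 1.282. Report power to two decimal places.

power ≈ 0.78

For two equal groups, power = Φ(d·√(n/2) − z_{α/2}).
d·√(n/2) = 0.99 × √(12/2) = 0.99 × 2.449 = 2.425.
z_β = 2.425 − 1.645 = 0.780.
Power = Φ(0.780) = 0.782.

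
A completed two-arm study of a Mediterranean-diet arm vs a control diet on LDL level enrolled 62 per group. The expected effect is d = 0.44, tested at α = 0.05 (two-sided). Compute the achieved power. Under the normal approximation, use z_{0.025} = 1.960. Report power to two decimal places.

For two equal groups, power = Φ(d·√(n/2) − z_{α/2}).
d·√(n/2) = 0.44 × √(62/2) = 0.44 × 5.568 = 2.450.
z_β = 2.450 − 1.960 = 0.490.
Power = Φ(0.490) = 0.688.

power ≈ 0.69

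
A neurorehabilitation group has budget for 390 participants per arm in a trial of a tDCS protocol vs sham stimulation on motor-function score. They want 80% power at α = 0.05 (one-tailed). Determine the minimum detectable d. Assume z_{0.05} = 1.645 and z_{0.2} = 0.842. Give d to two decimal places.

d_min ≈ 0.18

For two independent groups of n = 390 each: d_min = (z_{α} + z_β)·√(2/n).
z-sum = 1.645 + 0.842 = 2.487.
d_min = 2.487 × √(2/390) = 2.487 × 0.0716 = 0.178.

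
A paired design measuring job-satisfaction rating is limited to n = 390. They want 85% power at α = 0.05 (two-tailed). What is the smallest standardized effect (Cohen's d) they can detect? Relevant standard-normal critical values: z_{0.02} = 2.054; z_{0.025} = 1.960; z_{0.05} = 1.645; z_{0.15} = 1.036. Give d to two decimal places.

d_min ≈ 0.15

For a single sample (or paired design) of n = 390: d_min = (z_{α/2} + z_β)/√n.
z-sum = 1.960 + 1.036 = 2.996.
d_min = 2.996 / √390 = 2.996 / 19.748 = 0.152.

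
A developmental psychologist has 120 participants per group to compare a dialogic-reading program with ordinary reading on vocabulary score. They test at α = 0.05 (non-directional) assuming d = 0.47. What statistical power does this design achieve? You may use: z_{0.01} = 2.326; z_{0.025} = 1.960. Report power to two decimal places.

For two equal groups, power = Φ(d·√(n/2) − z_{α/2}).
d·√(n/2) = 0.47 × √(120/2) = 0.47 × 7.746 = 3.641.
z_β = 3.641 − 1.960 = 1.681.
Power = Φ(1.681) = 0.954.

power ≈ 0.95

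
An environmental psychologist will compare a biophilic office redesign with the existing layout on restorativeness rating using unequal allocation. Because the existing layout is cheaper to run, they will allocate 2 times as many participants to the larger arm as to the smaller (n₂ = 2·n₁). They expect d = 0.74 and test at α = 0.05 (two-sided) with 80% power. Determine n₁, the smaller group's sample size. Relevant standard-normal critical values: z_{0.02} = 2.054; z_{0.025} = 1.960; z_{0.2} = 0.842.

n₁ = 22

With allocation ratio k = n₂/n₁ = 2, Var(x̄₁−x̄₂) = σ²(1/n₁ + 1/(k·n₁)) = σ²·(k+1)/(k·n₁).
So n₁ = (1 + 1/k)·((z_{α/2} + z_β)/d)² = 1.500 × (2.802/0.74)².
n₁ = 1.500 × 14.34 = 21.5.
Round up: n₁ = 22, giving n₂ = 2 × 22 = 44.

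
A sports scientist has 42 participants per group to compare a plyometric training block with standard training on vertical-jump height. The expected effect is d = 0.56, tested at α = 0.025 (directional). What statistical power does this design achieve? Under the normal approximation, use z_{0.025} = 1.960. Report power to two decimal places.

power ≈ 0.73

For two equal groups, power = Φ(d·√(n/2) − z_{α}).
d·√(n/2) = 0.56 × √(42/2) = 0.56 × 4.583 = 2.566.
z_β = 2.566 − 1.960 = 0.606.
Power = Φ(0.606) = 0.728.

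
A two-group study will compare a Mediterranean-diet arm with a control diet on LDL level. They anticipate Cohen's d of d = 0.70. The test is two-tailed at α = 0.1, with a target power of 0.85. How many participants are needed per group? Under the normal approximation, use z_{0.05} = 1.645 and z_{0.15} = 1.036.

n = 30 per group

For two independent groups with equal n: n = 2·((z_{α/2} + z_β) / d)².
z_{α/2} + z_β = 1.645 + 1.036 = 2.681.
n = 2 × (2.681 / 0.70)² = 2 × 3.830² = 2 × 14.67 = 29.3.
Round up to the next whole participant.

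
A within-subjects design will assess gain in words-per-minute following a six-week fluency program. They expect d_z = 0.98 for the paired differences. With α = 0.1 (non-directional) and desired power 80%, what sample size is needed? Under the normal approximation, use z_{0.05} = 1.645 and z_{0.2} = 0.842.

For a paired (one-sample on differences) test: n = ((z_{α/2} + z_β) / d)².
z_{α/2} + z_β = 1.645 + 0.842 = 2.487.
n = (2.487 / 0.98)² = 2.538² = 6.44.
Round up.

n = 7 pairs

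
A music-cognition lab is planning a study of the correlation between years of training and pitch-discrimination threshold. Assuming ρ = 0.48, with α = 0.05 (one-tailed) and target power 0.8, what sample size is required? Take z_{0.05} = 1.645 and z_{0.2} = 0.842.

Fisher's z: C = ½·ln((1+r)/(1−r)) = ½·ln(2.8462) = 0.5230.
n = ((z_{α} + z_β)/C)² + 3.
(1.645 + 0.842) / 0.5230 = 2.487 / 0.5230 = 4.755.
n = 4.755² + 3 = 22.61 + 3 = 25.6.
Round up.

n = 26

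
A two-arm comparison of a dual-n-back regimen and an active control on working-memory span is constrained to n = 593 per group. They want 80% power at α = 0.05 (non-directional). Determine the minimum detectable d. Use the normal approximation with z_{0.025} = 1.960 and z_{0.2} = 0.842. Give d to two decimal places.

d_min ≈ 0.16

For two independent groups of n = 593 each: d_min = (z_{α/2} + z_β)·√(2/n).
z-sum = 1.960 + 0.842 = 2.802.
d_min = 2.802 × √(2/593) = 2.802 × 0.0581 = 0.163.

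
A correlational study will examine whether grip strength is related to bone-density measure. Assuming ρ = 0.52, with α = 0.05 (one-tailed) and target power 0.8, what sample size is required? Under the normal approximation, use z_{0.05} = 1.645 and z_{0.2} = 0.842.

n = 22

Fisher's z: C = ½·ln((1+r)/(1−r)) = ½·ln(3.1667) = 0.5763.
n = ((z_{α} + z_β)/C)² + 3.
(1.645 + 0.842) / 0.5763 = 2.487 / 0.5763 = 4.315.
n = 4.315² + 3 = 18.62 + 3 = 21.6.
Round up.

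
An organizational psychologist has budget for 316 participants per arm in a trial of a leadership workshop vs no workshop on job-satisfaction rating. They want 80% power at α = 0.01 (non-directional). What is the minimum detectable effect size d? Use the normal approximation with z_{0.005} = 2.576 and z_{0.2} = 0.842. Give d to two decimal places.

For two independent groups of n = 316 each: d_min = (z_{α/2} + z_β)·√(2/n).
z-sum = 2.576 + 0.842 = 3.418.
d_min = 3.418 × √(2/316) = 3.418 × 0.0796 = 0.272.

d_min ≈ 0.27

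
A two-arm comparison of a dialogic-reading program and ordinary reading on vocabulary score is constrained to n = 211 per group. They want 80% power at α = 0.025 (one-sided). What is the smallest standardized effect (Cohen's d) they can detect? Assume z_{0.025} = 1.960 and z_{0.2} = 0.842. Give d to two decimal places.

For two independent groups of n = 211 each: d_min = (z_{α} + z_β)·√(2/n).
z-sum = 1.960 + 0.842 = 2.802.
d_min = 2.802 × √(2/211) = 2.802 × 0.0974 = 0.273.

d_min ≈ 0.27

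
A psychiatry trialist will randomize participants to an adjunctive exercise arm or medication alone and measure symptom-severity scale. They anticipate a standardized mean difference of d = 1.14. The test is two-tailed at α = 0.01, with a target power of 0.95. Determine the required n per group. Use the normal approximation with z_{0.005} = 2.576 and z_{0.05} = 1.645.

n = 28 per group

For two independent groups with equal n: n = 2·((z_{α/2} + z_β) / d)².
z_{α/2} + z_β = 2.576 + 1.645 = 4.221.
n = 2 × (4.221 / 1.14)² = 2 × 3.703² = 2 × 13.71 = 27.4.
Round up to the next whole participant.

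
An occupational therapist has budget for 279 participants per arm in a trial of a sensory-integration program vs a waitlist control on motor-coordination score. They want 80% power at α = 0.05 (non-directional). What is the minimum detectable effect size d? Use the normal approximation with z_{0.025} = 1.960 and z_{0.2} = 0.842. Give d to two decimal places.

d_min ≈ 0.24

For two independent groups of n = 279 each: d_min = (z_{α/2} + z_β)·√(2/n).
z-sum = 1.960 + 0.842 = 2.802.
d_min = 2.802 × √(2/279) = 2.802 × 0.0847 = 0.237.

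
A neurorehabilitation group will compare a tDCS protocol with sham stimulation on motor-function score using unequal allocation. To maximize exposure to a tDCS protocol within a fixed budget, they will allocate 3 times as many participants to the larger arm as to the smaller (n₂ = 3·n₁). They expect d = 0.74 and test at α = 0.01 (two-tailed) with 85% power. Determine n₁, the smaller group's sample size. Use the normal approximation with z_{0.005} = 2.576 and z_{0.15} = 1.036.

n₁ = 32

With allocation ratio k = n₂/n₁ = 3, Var(x̄₁−x̄₂) = σ²(1/n₁ + 1/(k·n₁)) = σ²·(k+1)/(k·n₁).
So n₁ = (1 + 1/k)·((z_{α/2} + z_β)/d)² = 1.333 × (3.612/0.74)².
n₁ = 1.333 × 23.82 = 31.8.
Round up: n₁ = 32, giving n₂ = 3 × 32 = 96.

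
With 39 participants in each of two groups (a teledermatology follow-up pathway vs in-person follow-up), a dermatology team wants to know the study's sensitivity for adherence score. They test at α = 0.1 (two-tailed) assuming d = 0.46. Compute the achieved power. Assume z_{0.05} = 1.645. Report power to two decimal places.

For two equal groups, power = Φ(d·√(n/2) − z_{α/2}).
d·√(n/2) = 0.46 × √(39/2) = 0.46 × 4.416 = 2.031.
z_β = 2.031 − 1.645 = 0.386.
Power = Φ(0.386) = 0.650.

power ≈ 0.65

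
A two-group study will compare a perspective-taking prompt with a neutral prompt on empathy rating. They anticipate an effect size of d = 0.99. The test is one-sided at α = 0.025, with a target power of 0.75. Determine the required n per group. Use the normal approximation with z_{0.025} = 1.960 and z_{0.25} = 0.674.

For two independent groups with equal n: n = 2·((z_{α} + z_β) / d)².
z_{α} + z_β = 1.960 + 0.674 = 2.634.
n = 2 × (2.634 / 0.99)² = 2 × 2.661² = 2 × 7.08 = 14.2.
Round up to the next whole participant.

n = 15 per group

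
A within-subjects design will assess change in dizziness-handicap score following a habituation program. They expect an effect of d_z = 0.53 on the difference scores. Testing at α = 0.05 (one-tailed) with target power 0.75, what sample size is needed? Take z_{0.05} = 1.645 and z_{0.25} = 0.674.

n = 20 pairs

For a paired (one-sample on differences) test: n = ((z_{α} + z_β) / d)².
z_{α} + z_β = 1.645 + 0.674 = 2.319.
n = (2.319 / 0.53)² = 4.375² = 19.14.
Round up.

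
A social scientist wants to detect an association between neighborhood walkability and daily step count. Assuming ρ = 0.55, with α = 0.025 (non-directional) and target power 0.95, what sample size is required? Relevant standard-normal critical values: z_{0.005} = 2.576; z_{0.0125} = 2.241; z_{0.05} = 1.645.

Fisher's z: C = ½·ln((1+r)/(1−r)) = ½·ln(3.4444) = 0.6184.
n = ((z_{α/2} + z_β)/C)² + 3.
(2.241 + 1.645) / 0.6184 = 3.886 / 0.6184 = 6.284.
n = 6.284² + 3 = 39.49 + 3 = 42.5.
Round up.

n = 43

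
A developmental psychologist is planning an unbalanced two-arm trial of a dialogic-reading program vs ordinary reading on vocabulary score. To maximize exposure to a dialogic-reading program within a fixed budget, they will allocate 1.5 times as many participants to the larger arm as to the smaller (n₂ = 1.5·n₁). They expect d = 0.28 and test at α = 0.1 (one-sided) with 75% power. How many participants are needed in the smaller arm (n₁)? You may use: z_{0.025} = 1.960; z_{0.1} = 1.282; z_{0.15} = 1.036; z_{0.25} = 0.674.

With allocation ratio k = n₂/n₁ = 1.5, Var(x̄₁−x̄₂) = σ²(1/n₁ + 1/(k·n₁)) = σ²·(k+1)/(k·n₁).
So n₁ = (1 + 1/k)·((z_{α} + z_β)/d)² = 1.667 × (1.956/0.28)².
n₁ = 1.667 × 48.80 = 81.3.
Round up: n₁ = 82, giving n₂ = 1.5 × 82 = 123.

n₁ = 82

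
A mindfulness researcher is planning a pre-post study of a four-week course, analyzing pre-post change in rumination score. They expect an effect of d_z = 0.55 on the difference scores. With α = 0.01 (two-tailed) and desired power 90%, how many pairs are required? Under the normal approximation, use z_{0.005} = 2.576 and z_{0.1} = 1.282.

For a paired (one-sample on differences) test: n = ((z_{α/2} + z_β) / d)².
z_{α/2} + z_β = 2.576 + 1.282 = 3.858.
n = (3.858 / 0.55)² = 7.015² = 49.20.
Round up.

n = 50 pairs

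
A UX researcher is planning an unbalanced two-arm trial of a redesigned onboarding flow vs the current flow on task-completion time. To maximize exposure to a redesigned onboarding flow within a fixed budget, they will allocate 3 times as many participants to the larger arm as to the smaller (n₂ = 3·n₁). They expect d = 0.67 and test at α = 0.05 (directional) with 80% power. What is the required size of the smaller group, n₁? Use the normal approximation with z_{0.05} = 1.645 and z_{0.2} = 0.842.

With allocation ratio k = n₂/n₁ = 3, Var(x̄₁−x̄₂) = σ²(1/n₁ + 1/(k·n₁)) = σ²·(k+1)/(k·n₁).
So n₁ = (1 + 1/k)·((z_{α} + z_β)/d)² = 1.333 × (2.487/0.67)².
n₁ = 1.333 × 13.78 = 18.4.
Round up: n₁ = 19, giving n₂ = 3 × 19 = 57.

n₁ = 19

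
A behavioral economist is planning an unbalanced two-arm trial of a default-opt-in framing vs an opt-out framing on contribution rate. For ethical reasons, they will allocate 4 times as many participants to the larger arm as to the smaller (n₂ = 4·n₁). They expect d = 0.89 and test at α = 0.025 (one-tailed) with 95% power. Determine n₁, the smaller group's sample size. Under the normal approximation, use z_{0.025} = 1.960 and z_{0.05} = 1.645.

n₁ = 21

With allocation ratio k = n₂/n₁ = 4, Var(x̄₁−x̄₂) = σ²(1/n₁ + 1/(k·n₁)) = σ²·(k+1)/(k·n₁).
So n₁ = (1 + 1/k)·((z_{α} + z_β)/d)² = 1.250 × (3.605/0.89)².
n₁ = 1.250 × 16.41 = 20.5.
Round up: n₁ = 21, giving n₂ = 4 × 21 = 84.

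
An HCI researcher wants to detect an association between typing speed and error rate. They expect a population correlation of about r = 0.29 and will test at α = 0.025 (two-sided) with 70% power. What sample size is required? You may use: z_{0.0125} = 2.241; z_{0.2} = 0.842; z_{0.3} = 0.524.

n = 89

Fisher's z: C = ½·ln((1+r)/(1−r)) = ½·ln(1.8169) = 0.2986.
n = ((z_{α/2} + z_β)/C)² + 3.
(2.241 + 0.524) / 0.2986 = 2.765 / 0.2986 = 9.260.
n = 9.260² + 3 = 85.75 + 3 = 88.7.
Round up.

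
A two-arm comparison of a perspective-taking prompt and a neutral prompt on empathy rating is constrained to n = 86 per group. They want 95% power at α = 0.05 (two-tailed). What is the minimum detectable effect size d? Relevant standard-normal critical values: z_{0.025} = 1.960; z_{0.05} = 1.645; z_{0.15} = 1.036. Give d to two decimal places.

d_min ≈ 0.55

For two independent groups of n = 86 each: d_min = (z_{α/2} + z_β)·√(2/n).
z-sum = 1.960 + 1.645 = 3.605.
d_min = 3.605 × √(2/86) = 3.605 × 0.1525 = 0.550.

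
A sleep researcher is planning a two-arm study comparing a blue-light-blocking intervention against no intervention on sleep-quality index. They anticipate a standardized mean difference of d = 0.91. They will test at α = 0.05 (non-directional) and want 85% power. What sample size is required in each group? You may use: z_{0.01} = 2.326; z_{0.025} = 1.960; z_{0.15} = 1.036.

For two independent groups with equal n: n = 2·((z_{α/2} + z_β) / d)².
z_{α/2} + z_β = 1.960 + 1.036 = 2.996.
n = 2 × (2.996 / 0.91)² = 2 × 3.292² = 2 × 10.84 = 21.7.
Round up to the next whole participant.

n = 22 per group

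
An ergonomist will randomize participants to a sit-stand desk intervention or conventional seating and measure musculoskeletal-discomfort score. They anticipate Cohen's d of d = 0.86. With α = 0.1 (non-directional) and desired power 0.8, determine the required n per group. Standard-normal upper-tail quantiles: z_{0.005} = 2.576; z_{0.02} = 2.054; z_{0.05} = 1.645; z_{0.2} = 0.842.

For two independent groups with equal n: n = 2·((z_{α/2} + z_β) / d)².
z_{α/2} + z_β = 1.645 + 0.842 = 2.487.
n = 2 × (2.487 / 0.86)² = 2 × 2.892² = 2 × 8.36 = 16.7.
Round up to the next whole participant.

n = 17 per group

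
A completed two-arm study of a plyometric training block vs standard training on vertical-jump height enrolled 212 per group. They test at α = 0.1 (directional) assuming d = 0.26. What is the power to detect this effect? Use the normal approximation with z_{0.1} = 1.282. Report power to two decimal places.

power ≈ 0.92

For two equal groups, power = Φ(d·√(n/2) − z_{α}).
d·√(n/2) = 0.26 × √(212/2) = 0.26 × 10.296 = 2.677.
z_β = 2.677 − 1.282 = 1.395.
Power = Φ(1.395) = 0.918.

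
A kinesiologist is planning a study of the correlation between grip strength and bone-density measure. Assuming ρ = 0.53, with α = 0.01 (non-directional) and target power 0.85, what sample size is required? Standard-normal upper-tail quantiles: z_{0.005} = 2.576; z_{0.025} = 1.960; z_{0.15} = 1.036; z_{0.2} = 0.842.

Fisher's z: C = ½·ln((1+r)/(1−r)) = ½·ln(3.2553) = 0.5901.
n = ((z_{α/2} + z_β)/C)² + 3.
(2.576 + 1.036) / 0.5901 = 3.612 / 0.5901 = 6.121.
n = 6.121² + 3 = 37.47 + 3 = 40.5.
Round up.

n = 41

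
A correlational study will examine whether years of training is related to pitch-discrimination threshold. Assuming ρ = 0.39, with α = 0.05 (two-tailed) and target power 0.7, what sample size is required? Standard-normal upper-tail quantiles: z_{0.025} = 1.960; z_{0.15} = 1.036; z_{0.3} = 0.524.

Fisher's z: C = ½·ln((1+r)/(1−r)) = ½·ln(2.2787) = 0.4118.
n = ((z_{α/2} + z_β)/C)² + 3.
(1.960 + 0.524) / 0.4118 = 2.484 / 0.4118 = 6.032.
n = 6.032² + 3 = 36.39 + 3 = 39.4.
Round up.

n = 40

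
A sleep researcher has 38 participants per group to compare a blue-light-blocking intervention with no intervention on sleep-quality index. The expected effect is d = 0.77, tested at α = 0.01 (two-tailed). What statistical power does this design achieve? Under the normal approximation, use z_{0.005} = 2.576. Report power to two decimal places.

For two equal groups, power = Φ(d·√(n/2) − z_{α/2}).
d·√(n/2) = 0.77 × √(38/2) = 0.77 × 4.359 = 3.356.
z_β = 3.356 − 2.576 = 0.780.
Power = Φ(0.780) = 0.782.

power ≈ 0.78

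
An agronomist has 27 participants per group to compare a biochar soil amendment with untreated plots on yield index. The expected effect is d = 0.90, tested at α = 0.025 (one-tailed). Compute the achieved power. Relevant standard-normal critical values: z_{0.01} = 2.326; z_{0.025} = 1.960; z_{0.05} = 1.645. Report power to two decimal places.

For two equal groups, power = Φ(d·√(n/2) − z_{α}).
d·√(n/2) = 0.90 × √(27/2) = 0.90 × 3.674 = 3.307.
z_β = 3.307 − 1.960 = 1.347.
Power = Φ(1.347) = 0.911.

power ≈ 0.91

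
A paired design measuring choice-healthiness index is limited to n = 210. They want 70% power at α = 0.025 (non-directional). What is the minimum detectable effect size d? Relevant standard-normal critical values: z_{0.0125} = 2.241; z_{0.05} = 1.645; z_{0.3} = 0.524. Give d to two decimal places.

For a single sample (or paired design) of n = 210: d_min = (z_{α/2} + z_β)/√n.
z-sum = 2.241 + 0.524 = 2.765.
d_min = 2.765 / √210 = 2.765 / 14.491 = 0.191.

d_min ≈ 0.19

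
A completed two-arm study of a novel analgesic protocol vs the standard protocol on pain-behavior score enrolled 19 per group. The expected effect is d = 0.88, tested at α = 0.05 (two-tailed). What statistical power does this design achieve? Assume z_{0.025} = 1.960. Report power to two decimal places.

For two equal groups, power = Φ(d·√(n/2) − z_{α/2}).
d·√(n/2) = 0.88 × √(19/2) = 0.88 × 3.082 = 2.712.
z_β = 2.712 − 1.960 = 0.752.
Power = Φ(0.752) = 0.774.

power ≈ 0.77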